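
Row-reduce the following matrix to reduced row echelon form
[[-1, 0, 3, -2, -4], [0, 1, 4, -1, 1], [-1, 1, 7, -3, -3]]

[[1, 0, -3, 2, 4], [0, 1, 4, -1, 1], [0, 0, 0, 0, 0]]

Multiply R1 by -1.
  [  1  0  -3   2   4 ]
  [  0  1   4  -1   1 ]
  [ -1  1   7  -3  -3 ]
Add R1 to R3.
  [ 1  0  -3   2  4 ]
  [ 0  1   4  -1  1 ]
  [ 0  1   4  -1  1 ]
Subtract R2 from R3.
  [ 1  0  -3   2  4 ]
  [ 0  1   4  -1  1 ]
  [ 0  0   0   0  0 ]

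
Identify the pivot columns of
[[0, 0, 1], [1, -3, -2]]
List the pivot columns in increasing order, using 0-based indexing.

0, 2

R1 ↔ R2
R1 := R1 + 2·R2
Pivot columns are the columns containing a leading 1.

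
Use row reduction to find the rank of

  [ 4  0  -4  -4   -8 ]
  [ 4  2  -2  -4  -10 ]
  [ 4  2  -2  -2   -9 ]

R1 → 1/4·R1
R2 → R2 − 4·R1
R3 → R3 − 4·R1
R2 → 1/2·R2
R3 → R3 − 2·R2
R3 → 1/2·R3
R1 → R1 + R3
The reduced form has 3 nonzero rows.

rank = 3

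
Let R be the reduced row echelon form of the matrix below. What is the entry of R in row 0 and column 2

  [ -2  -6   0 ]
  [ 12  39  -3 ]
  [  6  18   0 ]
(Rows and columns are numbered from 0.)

R1 ← -1/2·R1
  [  1   3   0 ]
  [ 12  39  -3 ]
  [  6  18   0 ]
R2 ← R2 − 12·R1
  [ 1   3   0 ]
  [ 0   3  -3 ]
  [ 6  18   0 ]
R3 ← R3 − 6·R1
  [ 1  3   0 ]
  [ 0  3  -3 ]
  [ 0  0   0 ]
R2 ← 1/3·R2
  [ 1  3   0 ]
  [ 0  1  -1 ]
  [ 0  0   0 ]
R1 ← R1 − 3·R2
  [ 1  0   3 ]
  [ 0  1  -1 ]
  [ 0  0   0 ]

3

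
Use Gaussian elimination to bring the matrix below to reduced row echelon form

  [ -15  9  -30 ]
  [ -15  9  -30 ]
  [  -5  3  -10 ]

[[1, -3/5, 2], [0, 0, 0], [0, 0, 0]]

R1 ← -1/15·R1
  [   1  -3/5    2 ]
  [ -15     9  -30 ]
  [  -5     3  -10 ]
R2 ← R2 + 15·R1
  [  1  -3/5    2 ]
  [  0     0    0 ]
  [ -5     3  -10 ]
R3 ← R3 + 5·R1
  [ 1  -3/5  2 ]
  [ 0     0  0 ]
  [ 0     0  0 ]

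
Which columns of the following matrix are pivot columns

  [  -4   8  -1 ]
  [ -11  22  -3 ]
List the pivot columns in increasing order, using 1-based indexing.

R1 → -1/4·R1
  [   1  -2  1/4 ]
  [ -11  22   -3 ]
R2 → R2 + 11·R1
  [ 1  -2   1/4 ]
  [ 0   0  -1/4 ]
R2 → -4·R2
  [ 1  -2  1/4 ]
  [ 0   0    1 ]
R1 → R1 − 1/4·R2
  [ 1  -2  0 ]
  [ 0   0  1 ]
Pivot columns are the columns containing a leading 1.

1, 3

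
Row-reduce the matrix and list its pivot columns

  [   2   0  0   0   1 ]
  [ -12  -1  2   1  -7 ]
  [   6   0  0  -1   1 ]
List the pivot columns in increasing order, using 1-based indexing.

1, 2, 4

ρ1 -> 1/2·ρ1
  [   1   0  0   0  1/2 ]
  [ -12  -1  2   1   -7 ]
  [   6   0  0  -1    1 ]
ρ2 -> ρ2 + 12·ρ1
  [ 1   0  0   0  1/2 ]
  [ 0  -1  2   1   -1 ]
  [ 6   0  0  -1    1 ]
ρ3 -> ρ3 − 6·ρ1
  [ 1   0  0   0  1/2 ]
  [ 0  -1  2   1   -1 ]
  [ 0   0  0  -1   -2 ]
ρ2 -> -1·ρ2
  [ 1  0   0   0  1/2 ]
  [ 0  1  -2  -1    1 ]
  [ 0  0   0  -1   -2 ]
ρ3 -> -1·ρ3
  [ 1  0   0   0  1/2 ]
  [ 0  1  -2  -1    1 ]
  [ 0  0   0   1    2 ]
ρ2 -> ρ2 + ρ3
  [ 1  0   0  0  1/2 ]
  [ 0  1  -2  0    3 ]
  [ 0  0   0  1    2 ]
Pivot columns are the columns containing a leading 1.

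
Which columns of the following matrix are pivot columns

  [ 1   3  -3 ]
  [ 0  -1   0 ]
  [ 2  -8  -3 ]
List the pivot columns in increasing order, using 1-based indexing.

R3 -> R3 − 2·R1
  [ 1    3  -3 ]
  [ 0   -1   0 ]
  [ 0  -14   3 ]
R2 -> -1·R2
  [ 1    3  -3 ]
  [ 0    1   0 ]
  [ 0  -14   3 ]
R3 -> R3 + 14·R2
  [ 1  3  -3 ]
  [ 0  1   0 ]
  [ 0  0   3 ]
R3 -> 1/3·R3
  [ 1  3  -3 ]
  [ 0  1   0 ]
  [ 0  0   1 ]
R1 -> R1 + 3·R3
  [ 1  3  0 ]
  [ 0  1  0 ]
  [ 0  0  1 ]
R1 -> R1 − 3·R2
  [ 1  0  0 ]
  [ 0  1  0 ]
  [ 0  0  1 ]
Pivot columns are the columns containing a leading 1.

1, 2, 3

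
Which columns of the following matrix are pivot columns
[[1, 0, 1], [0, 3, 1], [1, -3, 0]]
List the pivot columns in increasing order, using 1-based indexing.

1, 2

Subtract r1 from r3.
  [ 1   0   1 ]
  [ 0   3   1 ]
  [ 0  -3  -1 ]
Multiply r2 by 1/3.
  [ 1   0    1 ]
  [ 0   1  1/3 ]
  [ 0  -3   -1 ]
Add 3 times r2 to r3.
  [ 1  0    1 ]
  [ 0  1  1/3 ]
  [ 0  0    0 ]
Pivot columns are the columns containing a leading 1.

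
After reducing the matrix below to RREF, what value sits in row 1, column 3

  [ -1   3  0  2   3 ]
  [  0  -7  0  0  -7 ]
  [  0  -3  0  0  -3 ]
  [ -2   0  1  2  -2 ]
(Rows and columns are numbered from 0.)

0

Multiply ρ1 by -1.
  [  1  -3  0  -2  -3 ]
  [  0  -7  0   0  -7 ]
  [  0  -3  0   0  -3 ]
  [ -2   0  1   2  -2 ]
Add 2 times ρ1 to ρ4.
  [ 1  -3  0  -2  -3 ]
  [ 0  -7  0   0  -7 ]
  [ 0  -3  0   0  -3 ]
  [ 0  -6  1  -2  -8 ]
Multiply ρ2 by -1/7.
  [ 1  -3  0  -2  -3 ]
  [ 0   1  0   0   1 ]
  [ 0  -3  0   0  -3 ]
  [ 0  -6  1  -2  -8 ]
Add 3 times ρ2 to ρ3.
  [ 1  -3  0  -2  -3 ]
  [ 0   1  0   0   1 ]
  [ 0   0  0   0   0 ]
  [ 0  -6  1  -2  -8 ]
Add 6 times ρ2 to ρ4.
  [ 1  -3  0  -2  -3 ]
  [ 0   1  0   0   1 ]
  [ 0   0  0   0   0 ]
  [ 0   0  1  -2  -2 ]
Swap ρ3 and ρ4.
  [ 1  -3  0  -2  -3 ]
  [ 0   1  0   0   1 ]
  [ 0   0  1  -2  -2 ]
  [ 0   0  0   0   0 ]
Add 3 times ρ2 to ρ1.
  [ 1  0  0  -2   0 ]
  [ 0  1  0   0   1 ]
  [ 0  0  1  -2  -2 ]
  [ 0  0  0   0   0 ]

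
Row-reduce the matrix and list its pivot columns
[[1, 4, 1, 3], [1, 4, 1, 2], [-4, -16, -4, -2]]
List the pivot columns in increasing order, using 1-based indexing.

1, 4

Subtract R1 from R2.
  [  1    4   1   3 ]
  [  0    0   0  -1 ]
  [ -4  -16  -4  -2 ]
Add 4 times R1 to R3.
  [ 1  4  1   3 ]
  [ 0  0  0  -1 ]
  [ 0  0  0  10 ]
Multiply R2 by -1.
  [ 1  4  1   3 ]
  [ 0  0  0   1 ]
  [ 0  0  0  10 ]
Subtract 10 times R2 from R3.
  [ 1  4  1  3 ]
  [ 0  0  0  1 ]
  [ 0  0  0  0 ]
Subtract 3 times R2 from R1.
  [ 1  4  1  0 ]
  [ 0  0  0  1 ]
  [ 0  0  0  0 ]
Pivot columns are the columns containing a leading 1.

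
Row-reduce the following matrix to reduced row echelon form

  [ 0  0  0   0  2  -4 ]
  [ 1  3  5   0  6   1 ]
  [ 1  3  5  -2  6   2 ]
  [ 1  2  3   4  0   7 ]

[[1, 0, -1, 0, 0, 1], [0, 1, 2, 0, 0, 4], [0, 0, 0, 1, 0, -1/2], [0, 0, 0, 0, 1, -2]]

ρ1 ↔ ρ2
  [ 1  3  5   0  6   1 ]
  [ 0  0  0   0  2  -4 ]
  [ 1  3  5  -2  6   2 ]
  [ 1  2  3   4  0   7 ]
ρ3 := ρ3 − ρ1
  [ 1  3  5   0  6   1 ]
  [ 0  0  0   0  2  -4 ]
  [ 0  0  0  -2  0   1 ]
  [ 1  2  3   4  0   7 ]
ρ4 := ρ4 − ρ1
  [ 1   3   5   0   6   1 ]
  [ 0   0   0   0   2  -4 ]
  [ 0   0   0  -2   0   1 ]
  [ 0  -1  -2   4  -6   6 ]
ρ2 ↔ ρ4
  [ 1   3   5   0   6   1 ]
  [ 0  -1  -2   4  -6   6 ]
  [ 0   0   0  -2   0   1 ]
  [ 0   0   0   0   2  -4 ]
ρ2 := -1·ρ2
  [ 1  3  5   0  6   1 ]
  [ 0  1  2  -4  6  -6 ]
  [ 0  0  0  -2  0   1 ]
  [ 0  0  0   0  2  -4 ]
ρ3 := -1/2·ρ3
  [ 1  3  5   0  6     1 ]
  [ 0  1  2  -4  6    -6 ]
  [ 0  0  0   1  0  -1/2 ]
  [ 0  0  0   0  2    -4 ]
ρ4 := 1/2·ρ4
  [ 1  3  5   0  6     1 ]
  [ 0  1  2  -4  6    -6 ]
  [ 0  0  0   1  0  -1/2 ]
  [ 0  0  0   0  1    -2 ]
ρ2 := ρ2 − 6·ρ4
  [ 1  3  5   0  6     1 ]
  [ 0  1  2  -4  0     6 ]
  [ 0  0  0   1  0  -1/2 ]
  [ 0  0  0   0  1    -2 ]
ρ1 := ρ1 − 6·ρ4
  [ 1  3  5   0  0    13 ]
  [ 0  1  2  -4  0     6 ]
  [ 0  0  0   1  0  -1/2 ]
  [ 0  0  0   0  1    -2 ]
ρ2 := ρ2 + 4·ρ3
  [ 1  3  5  0  0    13 ]
  [ 0  1  2  0  0     4 ]
  [ 0  0  0  1  0  -1/2 ]
  [ 0  0  0  0  1    -2 ]
ρ1 := ρ1 − 3·ρ2
  [ 1  0  -1  0  0     1 ]
  [ 0  1   2  0  0     4 ]
  [ 0  0   0  1  0  -1/2 ]
  [ 0  0   0  0  1    -2 ]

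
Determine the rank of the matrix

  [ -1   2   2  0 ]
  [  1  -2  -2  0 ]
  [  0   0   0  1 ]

r1 ← -1·r1
  [ 1  -2  -2  0 ]
  [ 1  -2  -2  0 ]
  [ 0   0   0  1 ]
r2 ← r2 − r1
  [ 1  -2  -2  0 ]
  [ 0   0   0  0 ]
  [ 0   0   0  1 ]
r2 <-> r3
  [ 1  -2  -2  0 ]
  [ 0   0   0  1 ]
  [ 0   0   0  0 ]
The reduced form has 2 nonzero rows.

rank = 2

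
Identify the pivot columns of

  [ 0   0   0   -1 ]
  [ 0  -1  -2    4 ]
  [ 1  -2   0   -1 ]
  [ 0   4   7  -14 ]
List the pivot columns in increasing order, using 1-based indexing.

R1 <=> R3
R2 -> -1·R2
R4 -> R4 − 4·R2
R3 <=> R4
R3 -> -1·R3
R4 -> -1·R4
R3 -> R3 + 2·R4
R2 -> R2 + 4·R4
R1 -> R1 + R4
R2 -> R2 − 2·R3
R1 -> R1 + 2·R2
Pivot columns are the columns containing a leading 1.

1, 2, 3, 4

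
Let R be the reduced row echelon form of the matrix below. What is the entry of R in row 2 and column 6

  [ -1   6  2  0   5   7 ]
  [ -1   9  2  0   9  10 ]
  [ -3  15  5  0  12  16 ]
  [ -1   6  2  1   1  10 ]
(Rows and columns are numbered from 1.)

Multiply R1 by -1.
Add R1 to R2.
Add 3 times R1 to R3.
Add R1 to R4.
Multiply R2 by 1/3.
Add 3 times R2 to R3.
Multiply R3 by -1.
Add 2 times R3 to R1.
Add 6 times R2 to R1.

1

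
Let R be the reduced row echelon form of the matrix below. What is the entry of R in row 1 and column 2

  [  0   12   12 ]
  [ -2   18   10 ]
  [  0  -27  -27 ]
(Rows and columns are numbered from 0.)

1

R1 ↔ R2
  [ -2   18   10 ]
  [  0   12   12 ]
  [  0  -27  -27 ]
R1 -> -1/2·R1
  [ 1   -9   -5 ]
  [ 0   12   12 ]
  [ 0  -27  -27 ]
R2 -> 1/12·R2
  [ 1   -9   -5 ]
  [ 0    1    1 ]
  [ 0  -27  -27 ]
R3 -> R3 + 27·R2
  [ 1  -9  -5 ]
  [ 0   1   1 ]
  [ 0   0   0 ]
R1 -> R1 + 9·R2
  [ 1  0  4 ]
  [ 0  1  1 ]
  [ 0  0  0 ]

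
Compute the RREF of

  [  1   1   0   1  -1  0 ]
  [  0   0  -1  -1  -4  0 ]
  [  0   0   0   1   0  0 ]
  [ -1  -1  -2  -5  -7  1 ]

Add ρ1 to ρ4.
  [ 1  1   0   1  -1  0 ]
  [ 0  0  -1  -1  -4  0 ]
  [ 0  0   0   1   0  0 ]
  [ 0  0  -2  -4  -8  1 ]
Multiply ρ2 by -1.
  [ 1  1   0   1  -1  0 ]
  [ 0  0   1   1   4  0 ]
  [ 0  0   0   1   0  0 ]
  [ 0  0  -2  -4  -8  1 ]
Add 2 times ρ2 to ρ4.
  [ 1  1  0   1  -1  0 ]
  [ 0  0  1   1   4  0 ]
  [ 0  0  0   1   0  0 ]
  [ 0  0  0  -2   0  1 ]
Add 2 times ρ3 to ρ4.
  [ 1  1  0  1  -1  0 ]
  [ 0  0  1  1   4  0 ]
  [ 0  0  0  1   0  0 ]
  [ 0  0  0  0   0  1 ]
Subtract ρ3 from ρ2.
  [ 1  1  0  1  -1  0 ]
  [ 0  0  1  0   4  0 ]
  [ 0  0  0  1   0  0 ]
  [ 0  0  0  0   0  1 ]
Subtract ρ3 from ρ1.
  [ 1  1  0  0  -1  0 ]
  [ 0  0  1  0   4  0 ]
  [ 0  0  0  1   0  0 ]
  [ 0  0  0  0   0  1 ]

[[1, 1, 0, 0, -1, 0], [0, 0, 1, 0, 4, 0], [0, 0, 0, 1, 0, 0], [0, 0, 0, 0, 0, 1]]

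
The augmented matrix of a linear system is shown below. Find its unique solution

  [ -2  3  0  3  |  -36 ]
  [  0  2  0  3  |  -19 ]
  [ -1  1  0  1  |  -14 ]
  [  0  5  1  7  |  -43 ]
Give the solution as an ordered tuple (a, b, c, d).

r1 := -1/2·r1
  [  1  -3/2  0  -3/2  |   18 ]
  [  0     2  0     3  |  -19 ]
  [ -1     1  0     1  |  -14 ]
  [  0     5  1     7  |  -43 ]
r3 := r3 + r1
  [ 1  -3/2  0  -3/2  |   18 ]
  [ 0     2  0     3  |  -19 ]
  [ 0  -1/2  0  -1/2  |    4 ]
  [ 0     5  1     7  |  -43 ]
r2 := 1/2·r2
  [ 1  -3/2  0  -3/2  |     18 ]
  [ 0     1  0   3/2  |  -19/2 ]
  [ 0  -1/2  0  -1/2  |      4 ]
  [ 0     5  1     7  |    -43 ]
r3 := r3 + 1/2·r2
  [ 1  -3/2  0  -3/2  |     18 ]
  [ 0     1  0   3/2  |  -19/2 ]
  [ 0     0  0   1/4  |   -3/4 ]
  [ 0     5  1     7  |    -43 ]
r4 := r4 − 5·r2
  [ 1  -3/2  0  -3/2  |     18 ]
  [ 0     1  0   3/2  |  -19/2 ]
  [ 0     0  0   1/4  |   -3/4 ]
  [ 0     0  1  -1/2  |    9/2 ]
r3 <-> r4
  [ 1  -3/2  0  -3/2  |     18 ]
  [ 0     1  0   3/2  |  -19/2 ]
  [ 0     0  1  -1/2  |    9/2 ]
  [ 0     0  0   1/4  |   -3/4 ]
r4 := 4·r4
  [ 1  -3/2  0  -3/2  |     18 ]
  [ 0     1  0   3/2  |  -19/2 ]
  [ 0     0  1  -1/2  |    9/2 ]
  [ 0     0  0     1  |     -3 ]
r3 := r3 + 1/2·r4
  [ 1  -3/2  0  -3/2  |     18 ]
  [ 0     1  0   3/2  |  -19/2 ]
  [ 0     0  1     0  |      3 ]
  [ 0     0  0     1  |     -3 ]
r2 := r2 − 3/2·r4
  [ 1  -3/2  0  -3/2  |  18 ]
  [ 0     1  0     0  |  -5 ]
  [ 0     0  1     0  |   3 ]
  [ 0     0  0     1  |  -3 ]
r1 := r1 + 3/2·r4
  [ 1  -3/2  0  0  |  27/2 ]
  [ 0     1  0  0  |    -5 ]
  [ 0     0  1  0  |     3 ]
  [ 0     0  0  1  |    -3 ]
r1 := r1 + 3/2·r2
  [ 1  0  0  0  |   6 ]
  [ 0  1  0  0  |  -5 ]
  [ 0  0  1  0  |   3 ]
  [ 0  0  0  1  |  -3 ]
Reading off the last column: a = 6, b = -5, c = 3, d = -3.

(6, -5, 3, -3)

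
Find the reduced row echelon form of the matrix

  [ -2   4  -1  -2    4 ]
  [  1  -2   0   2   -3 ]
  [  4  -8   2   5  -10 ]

R1 := -1/2·R1
R2 := R2 − R1
R3 := R3 − 4·R1
R2 := -2·R2
R2 := R2 + 2·R3
R1 := R1 − R3
R1 := R1 − 1/2·R2

[[1, -2, 0, 0, 1], [0, 0, 1, 0, -2], [0, 0, 0, 1, -2]]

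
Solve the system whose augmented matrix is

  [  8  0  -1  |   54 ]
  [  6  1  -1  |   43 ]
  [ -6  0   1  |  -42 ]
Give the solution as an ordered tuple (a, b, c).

R1 → 1/8·R1
R2 → R2 − 6·R1
R3 → R3 + 6·R1
R3 → 4·R3
R2 → R2 + 1/4·R3
R1 → R1 + 1/8·R3
Reading off the last column: a = 6, b = 1, c = -6.

(6, 1, -6)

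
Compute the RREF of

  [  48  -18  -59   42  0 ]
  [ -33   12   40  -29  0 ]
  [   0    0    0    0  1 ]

R1 ← 1/48·R1
R2 ← R2 + 33·R1
R2 ← -8/3·R2
R1 ← R1 + 3/8·R2

[[1, 0, -2/3, 1, 0], [0, 1, 3/2, 1/3, 0], [0, 0, 0, 0, 1]]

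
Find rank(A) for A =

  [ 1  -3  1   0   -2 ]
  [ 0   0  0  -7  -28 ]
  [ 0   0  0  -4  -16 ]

rank = 2

Multiply R2 by -1/7.
  [ 1  -3  1   0   -2 ]
  [ 0   0  0   1    4 ]
  [ 0   0  0  -4  -16 ]
Add 4 times R2 to R3.
  [ 1  -3  1  0  -2 ]
  [ 0   0  0  1   4 ]
  [ 0   0  0  0   0 ]
The reduced form has 2 nonzero rows.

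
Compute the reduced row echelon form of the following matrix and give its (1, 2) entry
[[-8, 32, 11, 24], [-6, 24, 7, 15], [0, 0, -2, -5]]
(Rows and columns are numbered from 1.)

-4

r1 ← -1/8·r1
  [  1  -4  -11/8  -3 ]
  [ -6  24      7  15 ]
  [  0   0     -2  -5 ]
r2 ← r2 + 6·r1
  [ 1  -4  -11/8  -3 ]
  [ 0   0   -5/4  -3 ]
  [ 0   0     -2  -5 ]
r2 ← -4/5·r2
  [ 1  -4  -11/8    -3 ]
  [ 0   0      1  12/5 ]
  [ 0   0     -2    -5 ]
r3 ← r3 + 2·r2
  [ 1  -4  -11/8    -3 ]
  [ 0   0      1  12/5 ]
  [ 0   0      0  -1/5 ]
r3 ← -5·r3
  [ 1  -4  -11/8    -3 ]
  [ 0   0      1  12/5 ]
  [ 0   0      0     1 ]
r2 ← r2 − 12/5·r3
  [ 1  -4  -11/8  -3 ]
  [ 0   0      1   0 ]
  [ 0   0      0   1 ]
r1 ← r1 + 3·r3
  [ 1  -4  -11/8  0 ]
  [ 0   0      1  0 ]
  [ 0   0      0  1 ]
r1 ← r1 + 11/8·r2
  [ 1  -4  0  0 ]
  [ 0   0  1  0 ]
  [ 0   0  0  1 ]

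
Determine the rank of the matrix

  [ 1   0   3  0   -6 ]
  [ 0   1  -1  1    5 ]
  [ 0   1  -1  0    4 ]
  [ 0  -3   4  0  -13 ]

rank = 4

r3 -> r3 − r2
  [ 1   0   3   0   -6 ]
  [ 0   1  -1   1    5 ]
  [ 0   0   0  -1   -1 ]
  [ 0  -3   4   0  -13 ]
r4 -> r4 + 3·r2
  [ 1  0   3   0  -6 ]
  [ 0  1  -1   1   5 ]
  [ 0  0   0  -1  -1 ]
  [ 0  0   1   3   2 ]
r3 ↔ r4
  [ 1  0   3   0  -6 ]
  [ 0  1  -1   1   5 ]
  [ 0  0   1   3   2 ]
  [ 0  0   0  -1  -1 ]
r4 -> -1·r4
  [ 1  0   3  0  -6 ]
  [ 0  1  -1  1   5 ]
  [ 0  0   1  3   2 ]
  [ 0  0   0  1   1 ]
r3 -> r3 − 3·r4
  [ 1  0   3  0  -6 ]
  [ 0  1  -1  1   5 ]
  [ 0  0   1  0  -1 ]
  [ 0  0   0  1   1 ]
r2 -> r2 − r4
  [ 1  0   3  0  -6 ]
  [ 0  1  -1  0   4 ]
  [ 0  0   1  0  -1 ]
  [ 0  0   0  1   1 ]
r2 -> r2 + r3
  [ 1  0  3  0  -6 ]
  [ 0  1  0  0   3 ]
  [ 0  0  1  0  -1 ]
  [ 0  0  0  1   1 ]
r1 -> r1 − 3·r3
  [ 1  0  0  0  -3 ]
  [ 0  1  0  0   3 ]
  [ 0  0  1  0  -1 ]
  [ 0  0  0  1   1 ]
The reduced form has 4 nonzero rows.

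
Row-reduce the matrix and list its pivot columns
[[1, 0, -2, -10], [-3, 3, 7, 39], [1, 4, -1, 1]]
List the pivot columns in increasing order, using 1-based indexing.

R2 ← R2 + 3·R1
R3 ← R3 − R1
R2 ← 1/3·R2
R3 ← R3 − 4·R2
R3 ← -3·R3
R2 ← R2 − 1/3·R3
R1 ← R1 + 2·R3
Pivot columns are the columns containing a leading 1.

1, 2, 3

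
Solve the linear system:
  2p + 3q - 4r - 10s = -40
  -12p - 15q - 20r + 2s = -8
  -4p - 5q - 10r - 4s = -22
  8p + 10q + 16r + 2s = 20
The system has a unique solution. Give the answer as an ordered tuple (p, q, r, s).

Form the augmented matrix and row-reduce:
  [   2    3   -4  -10  |  -40 ]
  [ -12  -15  -20    2  |   -8 ]
  [  -4   -5  -10   -4  |  -22 ]
  [   8   10   16    2  |   20 ]
ρ1 → 1/2·ρ1
  [   1  3/2   -2  -5  |  -20 ]
  [ -12  -15  -20   2  |   -8 ]
  [  -4   -5  -10  -4  |  -22 ]
  [   8   10   16   2  |   20 ]
ρ2 → ρ2 + 12·ρ1
  [  1  3/2   -2   -5  |   -20 ]
  [  0    3  -44  -58  |  -248 ]
  [ -4   -5  -10   -4  |   -22 ]
  [  8   10   16    2  |    20 ]
ρ3 → ρ3 + 4·ρ1
  [ 1  3/2   -2   -5  |   -20 ]
  [ 0    3  -44  -58  |  -248 ]
  [ 0    1  -18  -24  |  -102 ]
  [ 8   10   16    2  |    20 ]
ρ4 → ρ4 − 8·ρ1
  [ 1  3/2   -2   -5  |   -20 ]
  [ 0    3  -44  -58  |  -248 ]
  [ 0    1  -18  -24  |  -102 ]
  [ 0   -2   32   42  |   180 ]
ρ2 → 1/3·ρ2
  [ 1  3/2     -2     -5  |     -20 ]
  [ 0    1  -44/3  -58/3  |  -248/3 ]
  [ 0    1    -18    -24  |    -102 ]
  [ 0   -2     32     42  |     180 ]
ρ3 → ρ3 − ρ2
  [ 1  3/2     -2     -5  |     -20 ]
  [ 0    1  -44/3  -58/3  |  -248/3 ]
  [ 0    0  -10/3  -14/3  |   -58/3 ]
  [ 0   -2     32     42  |     180 ]
ρ4 → ρ4 + 2·ρ2
  [ 1  3/2     -2     -5  |     -20 ]
  [ 0    1  -44/3  -58/3  |  -248/3 ]
  [ 0    0  -10/3  -14/3  |   -58/3 ]
  [ 0    0    8/3   10/3  |    44/3 ]
ρ3 → -3/10·ρ3
  [ 1  3/2     -2     -5  |     -20 ]
  [ 0    1  -44/3  -58/3  |  -248/3 ]
  [ 0    0      1    7/5  |    29/5 ]
  [ 0    0    8/3   10/3  |    44/3 ]
ρ4 → ρ4 − 8/3·ρ3
  [ 1  3/2     -2     -5  |     -20 ]
  [ 0    1  -44/3  -58/3  |  -248/3 ]
  [ 0    0      1    7/5  |    29/5 ]
  [ 0    0      0   -2/5  |    -4/5 ]
ρ4 → -5/2·ρ4
  [ 1  3/2     -2     -5  |     -20 ]
  [ 0    1  -44/3  -58/3  |  -248/3 ]
  [ 0    0      1    7/5  |    29/5 ]
  [ 0    0      0      1  |       2 ]
ρ3 → ρ3 − 7/5·ρ4
  [ 1  3/2     -2     -5  |     -20 ]
  [ 0    1  -44/3  -58/3  |  -248/3 ]
  [ 0    0      1      0  |       3 ]
  [ 0    0      0      1  |       2 ]
ρ2 → ρ2 + 58/3·ρ4
  [ 1  3/2     -2  -5  |  -20 ]
  [ 0    1  -44/3   0  |  -44 ]
  [ 0    0      1   0  |    3 ]
  [ 0    0      0   1  |    2 ]
ρ1 → ρ1 + 5·ρ4
  [ 1  3/2     -2  0  |  -10 ]
  [ 0    1  -44/3  0  |  -44 ]
  [ 0    0      1  0  |    3 ]
  [ 0    0      0  1  |    2 ]
ρ2 → ρ2 + 44/3·ρ3
  [ 1  3/2  -2  0  |  -10 ]
  [ 0    1   0  0  |    0 ]
  [ 0    0   1  0  |    3 ]
  [ 0    0   0  1  |    2 ]
ρ1 → ρ1 + 2·ρ3
  [ 1  3/2  0  0  |  -4 ]
  [ 0    1  0  0  |   0 ]
  [ 0    0  1  0  |   3 ]
  [ 0    0  0  1  |   2 ]
ρ1 → ρ1 − 3/2·ρ2
  [ 1  0  0  0  |  -4 ]
  [ 0  1  0  0  |   0 ]
  [ 0  0  1  0  |   3 ]
  [ 0  0  0  1  |   2 ]
Reading off the last column: p = -4, q = 0, r = 3, s = 2.

(-4, 0, 3, 2)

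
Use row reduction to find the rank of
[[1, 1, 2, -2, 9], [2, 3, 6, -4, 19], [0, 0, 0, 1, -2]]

Subtract 2 times R1 from R2.
  [ 1  1  2  -2   9 ]
  [ 0  1  2   0   1 ]
  [ 0  0  0   1  -2 ]
Add 2 times R3 to R1.
  [ 1  1  2  0   5 ]
  [ 0  1  2  0   1 ]
  [ 0  0  0  1  -2 ]
Subtract R2 from R1.
  [ 1  0  0  0   4 ]
  [ 0  1  2  0   1 ]
  [ 0  0  0  1  -2 ]
The reduced form has 3 nonzero rows.

rank = 3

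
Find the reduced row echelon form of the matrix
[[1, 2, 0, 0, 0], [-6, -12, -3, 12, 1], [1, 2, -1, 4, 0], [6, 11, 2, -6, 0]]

R2 := R2 + 6·R1
R3 := R3 − R1
R4 := R4 − 6·R1
R2 ↔ R4
R2 := -1·R2
R3 := -1·R3
R4 := R4 + 3·R3
R2 := R2 + 2·R3
R1 := R1 − 2·R2

[[1, 0, 0, 4, 0], [0, 1, 0, -2, 0], [0, 0, 1, -4, 0], [0, 0, 0, 0, 1]]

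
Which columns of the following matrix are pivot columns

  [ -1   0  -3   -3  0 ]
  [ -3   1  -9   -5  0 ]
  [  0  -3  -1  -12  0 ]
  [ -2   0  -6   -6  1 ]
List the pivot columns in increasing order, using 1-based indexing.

1, 2, 3, 5

ρ1 -> -1·ρ1
  [  1   0   3    3  0 ]
  [ -3   1  -9   -5  0 ]
  [  0  -3  -1  -12  0 ]
  [ -2   0  -6   -6  1 ]
ρ2 -> ρ2 + 3·ρ1
  [  1   0   3    3  0 ]
  [  0   1   0    4  0 ]
  [  0  -3  -1  -12  0 ]
  [ -2   0  -6   -6  1 ]
ρ4 -> ρ4 + 2·ρ1
  [ 1   0   3    3  0 ]
  [ 0   1   0    4  0 ]
  [ 0  -3  -1  -12  0 ]
  [ 0   0   0    0  1 ]
ρ3 -> ρ3 + 3·ρ2
  [ 1  0   3  3  0 ]
  [ 0  1   0  4  0 ]
  [ 0  0  -1  0  0 ]
  [ 0  0   0  0  1 ]
ρ3 -> -1·ρ3
  [ 1  0  3  3  0 ]
  [ 0  1  0  4  0 ]
  [ 0  0  1  0  0 ]
  [ 0  0  0  0  1 ]
ρ1 -> ρ1 − 3·ρ3
  [ 1  0  0  3  0 ]
  [ 0  1  0  4  0 ]
  [ 0  0  1  0  0 ]
  [ 0  0  0  0  1 ]
Pivot columns are the columns containing a leading 1.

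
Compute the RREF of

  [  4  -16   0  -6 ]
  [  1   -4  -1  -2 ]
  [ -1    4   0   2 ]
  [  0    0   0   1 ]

[[1, -4, 0, 0], [0, 0, 1, 0], [0, 0, 0, 1], [0, 0, 0, 0]]

R1 ← 1/4·R1
  [  1  -4   0  -3/2 ]
  [  1  -4  -1    -2 ]
  [ -1   4   0     2 ]
  [  0   0   0     1 ]
R2 ← R2 − R1
  [  1  -4   0  -3/2 ]
  [  0   0  -1  -1/2 ]
  [ -1   4   0     2 ]
  [  0   0   0     1 ]
R3 ← R3 + R1
  [ 1  -4   0  -3/2 ]
  [ 0   0  -1  -1/2 ]
  [ 0   0   0   1/2 ]
  [ 0   0   0     1 ]
R2 ← -1·R2
  [ 1  -4  0  -3/2 ]
  [ 0   0  1   1/2 ]
  [ 0   0  0   1/2 ]
  [ 0   0  0     1 ]
R3 ← 2·R3
  [ 1  -4  0  -3/2 ]
  [ 0   0  1   1/2 ]
  [ 0   0  0     1 ]
  [ 0   0  0     1 ]
R4 ← R4 − R3
  [ 1  -4  0  -3/2 ]
  [ 0   0  1   1/2 ]
  [ 0   0  0     1 ]
  [ 0   0  0     0 ]
R2 ← R2 − 1/2·R3
  [ 1  -4  0  -3/2 ]
  [ 0   0  1     0 ]
  [ 0   0  0     1 ]
  [ 0   0  0     0 ]
R1 ← R1 + 3/2·R3
  [ 1  -4  0  0 ]
  [ 0   0  1  0 ]
  [ 0   0  0  1 ]
  [ 0   0  0  0 ]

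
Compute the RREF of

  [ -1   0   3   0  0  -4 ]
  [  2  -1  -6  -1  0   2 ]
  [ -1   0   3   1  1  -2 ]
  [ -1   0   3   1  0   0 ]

[[1, 0, -3, 0, 0, 4], [0, 1, 0, 0, 0, 2], [0, 0, 0, 1, 0, 4], [0, 0, 0, 0, 1, -2]]

r1 -> -1·r1
  [  1   0  -3   0  0   4 ]
  [  2  -1  -6  -1  0   2 ]
  [ -1   0   3   1  1  -2 ]
  [ -1   0   3   1  0   0 ]
r2 -> r2 − 2·r1
  [  1   0  -3   0  0   4 ]
  [  0  -1   0  -1  0  -6 ]
  [ -1   0   3   1  1  -2 ]
  [ -1   0   3   1  0   0 ]
r3 -> r3 + r1
  [  1   0  -3   0  0   4 ]
  [  0  -1   0  -1  0  -6 ]
  [  0   0   0   1  1   2 ]
  [ -1   0   3   1  0   0 ]
r4 -> r4 + r1
  [ 1   0  -3   0  0   4 ]
  [ 0  -1   0  -1  0  -6 ]
  [ 0   0   0   1  1   2 ]
  [ 0   0   0   1  0   4 ]
r2 -> -1·r2
  [ 1  0  -3  0  0  4 ]
  [ 0  1   0  1  0  6 ]
  [ 0  0   0  1  1  2 ]
  [ 0  0   0  1  0  4 ]
r4 -> r4 − r3
  [ 1  0  -3  0   0  4 ]
  [ 0  1   0  1   0  6 ]
  [ 0  0   0  1   1  2 ]
  [ 0  0   0  0  -1  2 ]
r4 -> -1·r4
  [ 1  0  -3  0  0   4 ]
  [ 0  1   0  1  0   6 ]
  [ 0  0   0  1  1   2 ]
  [ 0  0   0  0  1  -2 ]
r3 -> r3 − r4
  [ 1  0  -3  0  0   4 ]
  [ 0  1   0  1  0   6 ]
  [ 0  0   0  1  0   4 ]
  [ 0  0   0  0  1  -2 ]
r2 -> r2 − r3
  [ 1  0  -3  0  0   4 ]
  [ 0  1   0  0  0   2 ]
  [ 0  0   0  1  0   4 ]
  [ 0  0   0  0  1  -2 ]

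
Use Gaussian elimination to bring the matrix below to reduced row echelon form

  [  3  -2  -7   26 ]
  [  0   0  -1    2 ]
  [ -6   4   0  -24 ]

ρ1 := 1/3·ρ1
  [  1  -2/3  -7/3  26/3 ]
  [  0     0    -1     2 ]
  [ -6     4     0   -24 ]
ρ3 := ρ3 + 6·ρ1
  [ 1  -2/3  -7/3  26/3 ]
  [ 0     0    -1     2 ]
  [ 0     0   -14    28 ]
ρ2 := -1·ρ2
  [ 1  -2/3  -7/3  26/3 ]
  [ 0     0     1    -2 ]
  [ 0     0   -14    28 ]
ρ3 := ρ3 + 14·ρ2
  [ 1  -2/3  -7/3  26/3 ]
  [ 0     0     1    -2 ]
  [ 0     0     0     0 ]
ρ1 := ρ1 + 7/3·ρ2
  [ 1  -2/3  0   4 ]
  [ 0     0  1  -2 ]
  [ 0     0  0   0 ]

[[1, -2/3, 0, 4], [0, 0, 1, -2], [0, 0, 0, 0]]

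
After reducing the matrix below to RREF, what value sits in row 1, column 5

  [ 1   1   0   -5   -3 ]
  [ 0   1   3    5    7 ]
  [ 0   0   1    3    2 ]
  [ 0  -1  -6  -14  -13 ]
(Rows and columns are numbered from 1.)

Add ρ2 to ρ4.
  [ 1  1   0  -5  -3 ]
  [ 0  1   3   5   7 ]
  [ 0  0   1   3   2 ]
  [ 0  0  -3  -9  -6 ]
Add 3 times ρ3 to ρ4.
  [ 1  1  0  -5  -3 ]
  [ 0  1  3   5   7 ]
  [ 0  0  1   3   2 ]
  [ 0  0  0   0   0 ]
Subtract 3 times ρ3 from ρ2.
  [ 1  1  0  -5  -3 ]
  [ 0  1  0  -4   1 ]
  [ 0  0  1   3   2 ]
  [ 0  0  0   0   0 ]
Subtract ρ2 from ρ1.
  [ 1  0  0  -1  -4 ]
  [ 0  1  0  -4   1 ]
  [ 0  0  1   3   2 ]
  [ 0  0  0   0   0 ]

-4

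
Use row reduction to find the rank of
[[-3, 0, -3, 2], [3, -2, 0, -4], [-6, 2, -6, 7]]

rank = 3

r1 -> -1/3·r1
r2 -> r2 − 3·r1
r3 -> r3 + 6·r1
r2 -> -1/2·r2
r3 -> r3 − 2·r2
r3 -> -1/3·r3
r2 -> r2 − 3/2·r3
r1 -> r1 − r3
The reduced form has 3 nonzero rows.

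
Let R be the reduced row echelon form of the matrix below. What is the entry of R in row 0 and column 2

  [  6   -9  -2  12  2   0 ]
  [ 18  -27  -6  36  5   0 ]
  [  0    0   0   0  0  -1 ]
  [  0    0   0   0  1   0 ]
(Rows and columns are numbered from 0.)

R1 := 1/6·R1
  [  1  -3/2  -1/3   2  1/3   0 ]
  [ 18   -27    -6  36    5   0 ]
  [  0     0     0   0    0  -1 ]
  [  0     0     0   0    1   0 ]
R2 := R2 − 18·R1
  [ 1  -3/2  -1/3  2  1/3   0 ]
  [ 0     0     0  0   -1   0 ]
  [ 0     0     0  0    0  -1 ]
  [ 0     0     0  0    1   0 ]
R2 := -1·R2
  [ 1  -3/2  -1/3  2  1/3   0 ]
  [ 0     0     0  0    1   0 ]
  [ 0     0     0  0    0  -1 ]
  [ 0     0     0  0    1   0 ]
R4 := R4 − R2
  [ 1  -3/2  -1/3  2  1/3   0 ]
  [ 0     0     0  0    1   0 ]
  [ 0     0     0  0    0  -1 ]
  [ 0     0     0  0    0   0 ]
R3 := -1·R3
  [ 1  -3/2  -1/3  2  1/3  0 ]
  [ 0     0     0  0    1  0 ]
  [ 0     0     0  0    0  1 ]
  [ 0     0     0  0    0  0 ]
R1 := R1 − 1/3·R2
  [ 1  -3/2  -1/3  2  0  0 ]
  [ 0     0     0  0  1  0 ]
  [ 0     0     0  0  0  1 ]
  [ 0     0     0  0  0  0 ]

-1/3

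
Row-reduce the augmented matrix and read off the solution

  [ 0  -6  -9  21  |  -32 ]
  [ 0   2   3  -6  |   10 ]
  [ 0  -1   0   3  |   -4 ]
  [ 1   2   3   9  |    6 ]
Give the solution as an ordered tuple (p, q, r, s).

(6, 2, 2/3, -2/3)

R1 ↔ R4
  [ 1   2   3   9  |    6 ]
  [ 0   2   3  -6  |   10 ]
  [ 0  -1   0   3  |   -4 ]
  [ 0  -6  -9  21  |  -32 ]
R2 -> 1/2·R2
  [ 1   2    3   9  |    6 ]
  [ 0   1  3/2  -3  |    5 ]
  [ 0  -1    0   3  |   -4 ]
  [ 0  -6   -9  21  |  -32 ]
R3 -> R3 + R2
  [ 1   2    3   9  |    6 ]
  [ 0   1  3/2  -3  |    5 ]
  [ 0   0  3/2   0  |    1 ]
  [ 0  -6   -9  21  |  -32 ]
R4 -> R4 + 6·R2
  [ 1  2    3   9  |   6 ]
  [ 0  1  3/2  -3  |   5 ]
  [ 0  0  3/2   0  |   1 ]
  [ 0  0    0   3  |  -2 ]
R3 -> 2/3·R3
  [ 1  2    3   9  |    6 ]
  [ 0  1  3/2  -3  |    5 ]
  [ 0  0    1   0  |  2/3 ]
  [ 0  0    0   3  |   -2 ]
R4 -> 1/3·R4
  [ 1  2    3   9  |     6 ]
  [ 0  1  3/2  -3  |     5 ]
  [ 0  0    1   0  |   2/3 ]
  [ 0  0    0   1  |  -2/3 ]
R2 -> R2 + 3·R4
  [ 1  2    3  9  |     6 ]
  [ 0  1  3/2  0  |     3 ]
  [ 0  0    1  0  |   2/3 ]
  [ 0  0    0  1  |  -2/3 ]
R1 -> R1 − 9·R4
  [ 1  2    3  0  |    12 ]
  [ 0  1  3/2  0  |     3 ]
  [ 0  0    1  0  |   2/3 ]
  [ 0  0    0  1  |  -2/3 ]
R2 -> R2 − 3/2·R3
  [ 1  2  3  0  |    12 ]
  [ 0  1  0  0  |     2 ]
  [ 0  0  1  0  |   2/3 ]
  [ 0  0  0  1  |  -2/3 ]
R1 -> R1 − 3·R3
  [ 1  2  0  0  |    10 ]
  [ 0  1  0  0  |     2 ]
  [ 0  0  1  0  |   2/3 ]
  [ 0  0  0  1  |  -2/3 ]
R1 -> R1 − 2·R2
  [ 1  0  0  0  |     6 ]
  [ 0  1  0  0  |     2 ]
  [ 0  0  1  0  |   2/3 ]
  [ 0  0  0  1  |  -2/3 ]
Reading off the last column: p = 6, q = 2, r = 2/3, s = -2/3.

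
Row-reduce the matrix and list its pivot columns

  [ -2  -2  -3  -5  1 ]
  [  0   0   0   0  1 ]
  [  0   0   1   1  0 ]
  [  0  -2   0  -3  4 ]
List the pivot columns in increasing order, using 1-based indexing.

1, 2, 3, 5

R1 -> -1/2·R1
R2 ↔ R4
R2 -> -1/2·R2
R2 -> R2 + 2·R4
R1 -> R1 + 1/2·R4
R1 -> R1 − 3/2·R3
R1 -> R1 − R2
Pivot columns are the columns containing a leading 1.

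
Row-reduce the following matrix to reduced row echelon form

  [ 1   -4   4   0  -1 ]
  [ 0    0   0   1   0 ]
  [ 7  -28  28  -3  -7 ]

[[1, -4, 4, 0, -1], [0, 0, 0, 1, 0], [0, 0, 0, 0, 0]]

Subtract 7 times R1 from R3.
Add 3 times R2 to R3.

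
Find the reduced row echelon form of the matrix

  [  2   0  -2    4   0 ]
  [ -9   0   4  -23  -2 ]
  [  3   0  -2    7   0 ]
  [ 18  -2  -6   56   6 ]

Multiply ρ1 by 1/2.
  [  1   0  -1    2   0 ]
  [ -9   0   4  -23  -2 ]
  [  3   0  -2    7   0 ]
  [ 18  -2  -6   56   6 ]
Add 9 times ρ1 to ρ2.
  [  1   0  -1   2   0 ]
  [  0   0  -5  -5  -2 ]
  [  3   0  -2   7   0 ]
  [ 18  -2  -6  56   6 ]
Subtract 3 times ρ1 from ρ3.
  [  1   0  -1   2   0 ]
  [  0   0  -5  -5  -2 ]
  [  0   0   1   1   0 ]
  [ 18  -2  -6  56   6 ]
Subtract 18 times ρ1 from ρ4.
  [ 1   0  -1   2   0 ]
  [ 0   0  -5  -5  -2 ]
  [ 0   0   1   1   0 ]
  [ 0  -2  12  20   6 ]
Swap ρ2 and ρ4.
  [ 1   0  -1   2   0 ]
  [ 0  -2  12  20   6 ]
  [ 0   0   1   1   0 ]
  [ 0   0  -5  -5  -2 ]
Multiply ρ2 by -1/2.
  [ 1  0  -1    2   0 ]
  [ 0  1  -6  -10  -3 ]
  [ 0  0   1    1   0 ]
  [ 0  0  -5   -5  -2 ]
Add 5 times ρ3 to ρ4.
  [ 1  0  -1    2   0 ]
  [ 0  1  -6  -10  -3 ]
  [ 0  0   1    1   0 ]
  [ 0  0   0    0  -2 ]
Multiply ρ4 by -1/2.
  [ 1  0  -1    2   0 ]
  [ 0  1  -6  -10  -3 ]
  [ 0  0   1    1   0 ]
  [ 0  0   0    0   1 ]
Add 3 times ρ4 to ρ2.
  [ 1  0  -1    2  0 ]
  [ 0  1  -6  -10  0 ]
  [ 0  0   1    1  0 ]
  [ 0  0   0    0  1 ]
Add 6 times ρ3 to ρ2.
  [ 1  0  -1   2  0 ]
  [ 0  1   0  -4  0 ]
  [ 0  0   1   1  0 ]
  [ 0  0   0   0  1 ]
Add ρ3 to ρ1.
  [ 1  0  0   3  0 ]
  [ 0  1  0  -4  0 ]
  [ 0  0  1   1  0 ]
  [ 0  0  0   0  1 ]

[[1, 0, 0, 3, 0], [0, 1, 0, -4, 0], [0, 0, 1, 1, 0], [0, 0, 0, 0, 1]]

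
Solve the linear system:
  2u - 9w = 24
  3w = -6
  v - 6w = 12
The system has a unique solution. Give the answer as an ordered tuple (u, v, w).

Form the augmented matrix and row-reduce:
  [ 2  0  -9  |  24 ]
  [ 0  0   3  |  -6 ]
  [ 0  1  -6  |  12 ]
Multiply R1 by 1/2.
  [ 1  0  -9/2  |  12 ]
  [ 0  0     3  |  -6 ]
  [ 0  1    -6  |  12 ]
Swap R2 and R3.
  [ 1  0  -9/2  |  12 ]
  [ 0  1    -6  |  12 ]
  [ 0  0     3  |  -6 ]
Multiply R3 by 1/3.
  [ 1  0  -9/2  |  12 ]
  [ 0  1    -6  |  12 ]
  [ 0  0     1  |  -2 ]
Add 6 times R3 to R2.
  [ 1  0  -9/2  |  12 ]
  [ 0  1     0  |   0 ]
  [ 0  0     1  |  -2 ]
Add 9/2 times R3 to R1.
  [ 1  0  0  |   3 ]
  [ 0  1  0  |   0 ]
  [ 0  0  1  |  -2 ]
Reading off the last column: u = 3, v = 0, w = -2.

(3, 0, -2)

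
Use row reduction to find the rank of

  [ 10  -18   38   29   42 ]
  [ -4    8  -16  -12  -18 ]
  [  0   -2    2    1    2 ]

R1 → 1/10·R1
R2 → R2 + 4·R1
R2 → 5/4·R2
R3 → R3 + 2·R2
R3 → -1·R3
R2 → R2 + 3/2·R3
R1 → R1 − 21/5·R3
R1 → R1 + 9/5·R2
The reduced form has 3 nonzero rows.

rank = 3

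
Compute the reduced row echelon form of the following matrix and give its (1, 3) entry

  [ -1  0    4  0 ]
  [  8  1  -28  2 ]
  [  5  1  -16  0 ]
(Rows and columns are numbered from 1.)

Multiply ρ1 by -1.
  [ 1  0   -4  0 ]
  [ 8  1  -28  2 ]
  [ 5  1  -16  0 ]
Subtract 8 times ρ1 from ρ2.
  [ 1  0   -4  0 ]
  [ 0  1    4  2 ]
  [ 5  1  -16  0 ]
Subtract 5 times ρ1 from ρ3.
  [ 1  0  -4  0 ]
  [ 0  1   4  2 ]
  [ 0  1   4  0 ]
Subtract ρ2 from ρ3.
  [ 1  0  -4   0 ]
  [ 0  1   4   2 ]
  [ 0  0   0  -2 ]
Multiply ρ3 by -1/2.
  [ 1  0  -4  0 ]
  [ 0  1   4  2 ]
  [ 0  0   0  1 ]
Subtract 2 times ρ3 from ρ2.
  [ 1  0  -4  0 ]
  [ 0  1   4  0 ]
  [ 0  0   0  1 ]

-4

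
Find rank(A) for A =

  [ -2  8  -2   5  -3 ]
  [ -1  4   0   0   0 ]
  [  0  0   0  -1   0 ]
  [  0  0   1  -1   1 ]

rank = 4

ρ1 → -1/2·ρ1
  [  1  -4  1  -5/2  3/2 ]
  [ -1   4  0     0    0 ]
  [  0   0  0    -1    0 ]
  [  0   0  1    -1    1 ]
ρ2 → ρ2 + ρ1
  [ 1  -4  1  -5/2  3/2 ]
  [ 0   0  1  -5/2  3/2 ]
  [ 0   0  0    -1    0 ]
  [ 0   0  1    -1    1 ]
ρ4 → ρ4 − ρ2
  [ 1  -4  1  -5/2   3/2 ]
  [ 0   0  1  -5/2   3/2 ]
  [ 0   0  0    -1     0 ]
  [ 0   0  0   3/2  -1/2 ]
ρ3 → -1·ρ3
  [ 1  -4  1  -5/2   3/2 ]
  [ 0   0  1  -5/2   3/2 ]
  [ 0   0  0     1     0 ]
  [ 0   0  0   3/2  -1/2 ]
ρ4 → ρ4 − 3/2·ρ3
  [ 1  -4  1  -5/2   3/2 ]
  [ 0   0  1  -5/2   3/2 ]
  [ 0   0  0     1     0 ]
  [ 0   0  0     0  -1/2 ]
ρ4 → -2·ρ4
  [ 1  -4  1  -5/2  3/2 ]
  [ 0   0  1  -5/2  3/2 ]
  [ 0   0  0     1    0 ]
  [ 0   0  0     0    1 ]
ρ2 → ρ2 − 3/2·ρ4
  [ 1  -4  1  -5/2  3/2 ]
  [ 0   0  1  -5/2    0 ]
  [ 0   0  0     1    0 ]
  [ 0   0  0     0    1 ]
ρ1 → ρ1 − 3/2·ρ4
  [ 1  -4  1  -5/2  0 ]
  [ 0   0  1  -5/2  0 ]
  [ 0   0  0     1  0 ]
  [ 0   0  0     0  1 ]
ρ2 → ρ2 + 5/2·ρ3
  [ 1  -4  1  -5/2  0 ]
  [ 0   0  1     0  0 ]
  [ 0   0  0     1  0 ]
  [ 0   0  0     0  1 ]
ρ1 → ρ1 + 5/2·ρ3
  [ 1  -4  1  0  0 ]
  [ 0   0  1  0  0 ]
  [ 0   0  0  1  0 ]
  [ 0   0  0  0  1 ]
ρ1 → ρ1 − ρ2
  [ 1  -4  0  0  0 ]
  [ 0   0  1  0  0 ]
  [ 0   0  0  1  0 ]
  [ 0   0  0  0  1 ]
The reduced form has 4 nonzero rows.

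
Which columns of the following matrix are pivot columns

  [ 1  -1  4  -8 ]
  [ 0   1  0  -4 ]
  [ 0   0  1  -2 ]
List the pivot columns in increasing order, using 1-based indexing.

1, 2, 3

Subtract 4 times r3 from r1.
  [ 1  -1  0   0 ]
  [ 0   1  0  -4 ]
  [ 0   0  1  -2 ]
Add r2 to r1.
  [ 1  0  0  -4 ]
  [ 0  1  0  -4 ]
  [ 0  0  1  -2 ]
Pivot columns are the columns containing a leading 1.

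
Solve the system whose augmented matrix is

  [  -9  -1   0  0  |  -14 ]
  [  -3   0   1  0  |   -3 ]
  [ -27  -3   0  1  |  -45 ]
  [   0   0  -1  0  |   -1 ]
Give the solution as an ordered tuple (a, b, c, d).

ρ1 -> -1/9·ρ1
  [   1  1/9   0  0  |  14/9 ]
  [  -3    0   1  0  |    -3 ]
  [ -27   -3   0  1  |   -45 ]
  [   0    0  -1  0  |    -1 ]
ρ2 -> ρ2 + 3·ρ1
  [   1  1/9   0  0  |  14/9 ]
  [   0  1/3   1  0  |   5/3 ]
  [ -27   -3   0  1  |   -45 ]
  [   0    0  -1  0  |    -1 ]
ρ3 -> ρ3 + 27·ρ1
  [ 1  1/9   0  0  |  14/9 ]
  [ 0  1/3   1  0  |   5/3 ]
  [ 0    0   0  1  |    -3 ]
  [ 0    0  -1  0  |    -1 ]
ρ2 -> 3·ρ2
  [ 1  1/9   0  0  |  14/9 ]
  [ 0    1   3  0  |     5 ]
  [ 0    0   0  1  |    -3 ]
  [ 0    0  -1  0  |    -1 ]
ρ3 <=> ρ4
  [ 1  1/9   0  0  |  14/9 ]
  [ 0    1   3  0  |     5 ]
  [ 0    0  -1  0  |    -1 ]
  [ 0    0   0  1  |    -3 ]
ρ3 -> -1·ρ3
  [ 1  1/9  0  0  |  14/9 ]
  [ 0    1  3  0  |     5 ]
  [ 0    0  1  0  |     1 ]
  [ 0    0  0  1  |    -3 ]
ρ2 -> ρ2 − 3·ρ3
  [ 1  1/9  0  0  |  14/9 ]
  [ 0    1  0  0  |     2 ]
  [ 0    0  1  0  |     1 ]
  [ 0    0  0  1  |    -3 ]
ρ1 -> ρ1 − 1/9·ρ2
  [ 1  0  0  0  |  4/3 ]
  [ 0  1  0  0  |    2 ]
  [ 0  0  1  0  |    1 ]
  [ 0  0  0  1  |   -3 ]
Reading off the last column: a = 4/3, b = 2, c = 1, d = -3.

(4/3, 2, 1, -3)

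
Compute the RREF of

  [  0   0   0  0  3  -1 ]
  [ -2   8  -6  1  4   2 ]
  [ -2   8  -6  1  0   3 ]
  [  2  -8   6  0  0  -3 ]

[[1, -4, 3, 0, 0, 0], [0, 0, 0, 1, 0, 0], [0, 0, 0, 0, 1, 0], [0, 0, 0, 0, 0, 1]]

Swap R1 and R2.
  [ -2   8  -6  1  4   2 ]
  [  0   0   0  0  3  -1 ]
  [ -2   8  -6  1  0   3 ]
  [  2  -8   6  0  0  -3 ]
Multiply R1 by -1/2.
  [  1  -4   3  -1/2  -2  -1 ]
  [  0   0   0     0   3  -1 ]
  [ -2   8  -6     1   0   3 ]
  [  2  -8   6     0   0  -3 ]
Add 2 times R1 to R3.
  [ 1  -4  3  -1/2  -2  -1 ]
  [ 0   0  0     0   3  -1 ]
  [ 0   0  0     0  -4   1 ]
  [ 2  -8  6     0   0  -3 ]
Subtract 2 times R1 from R4.
  [ 1  -4  3  -1/2  -2  -1 ]
  [ 0   0  0     0   3  -1 ]
  [ 0   0  0     0  -4   1 ]
  [ 0   0  0     1   4  -1 ]
Swap R2 and R4.
  [ 1  -4  3  -1/2  -2  -1 ]
  [ 0   0  0     1   4  -1 ]
  [ 0   0  0     0  -4   1 ]
  [ 0   0  0     0   3  -1 ]
Multiply R3 by -1/4.
  [ 1  -4  3  -1/2  -2    -1 ]
  [ 0   0  0     1   4    -1 ]
  [ 0   0  0     0   1  -1/4 ]
  [ 0   0  0     0   3    -1 ]
Subtract 3 times R3 from R4.
  [ 1  -4  3  -1/2  -2    -1 ]
  [ 0   0  0     1   4    -1 ]
  [ 0   0  0     0   1  -1/4 ]
  [ 0   0  0     0   0  -1/4 ]
Multiply R4 by -4.
  [ 1  -4  3  -1/2  -2    -1 ]
  [ 0   0  0     1   4    -1 ]
  [ 0   0  0     0   1  -1/4 ]
  [ 0   0  0     0   0     1 ]
Add 1/4 times R4 to R3.
  [ 1  -4  3  -1/2  -2  -1 ]
  [ 0   0  0     1   4  -1 ]
  [ 0   0  0     0   1   0 ]
  [ 0   0  0     0   0   1 ]
Add R4 to R2.
  [ 1  -4  3  -1/2  -2  -1 ]
  [ 0   0  0     1   4   0 ]
  [ 0   0  0     0   1   0 ]
  [ 0   0  0     0   0   1 ]
Add R4 to R1.
  [ 1  -4  3  -1/2  -2  0 ]
  [ 0   0  0     1   4  0 ]
  [ 0   0  0     0   1  0 ]
  [ 0   0  0     0   0  1 ]
Subtract 4 times R3 from R2.
  [ 1  -4  3  -1/2  -2  0 ]
  [ 0   0  0     1   0  0 ]
  [ 0   0  0     0   1  0 ]
  [ 0   0  0     0   0  1 ]
Add 2 times R3 to R1.
  [ 1  -4  3  -1/2  0  0 ]
  [ 0   0  0     1  0  0 ]
  [ 0   0  0     0  1  0 ]
  [ 0   0  0     0  0  1 ]
Add 1/2 times R2 to R1.
  [ 1  -4  3  0  0  0 ]
  [ 0   0  0  1  0  0 ]
  [ 0   0  0  0  1  0 ]
  [ 0   0  0  0  0  1 ]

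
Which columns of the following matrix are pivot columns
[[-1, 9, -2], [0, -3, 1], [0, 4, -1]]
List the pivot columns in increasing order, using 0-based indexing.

0, 1, 2

r1 := -1·r1
r2 := -1/3·r2
r3 := r3 − 4·r2
r3 := 3·r3
r2 := r2 + 1/3·r3
r1 := r1 − 2·r3
r1 := r1 + 9·r2
Pivot columns are the columns containing a leading 1.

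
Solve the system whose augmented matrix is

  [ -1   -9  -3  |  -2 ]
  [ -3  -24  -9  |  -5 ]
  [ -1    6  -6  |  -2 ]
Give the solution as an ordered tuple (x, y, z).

(-6, 1/3, 5/3)

ρ1 ← -1·ρ1
  [  1    9   3  |   2 ]
  [ -3  -24  -9  |  -5 ]
  [ -1    6  -6  |  -2 ]
ρ2 ← ρ2 + 3·ρ1
  [  1  9   3  |   2 ]
  [  0  3   0  |   1 ]
  [ -1  6  -6  |  -2 ]
ρ3 ← ρ3 + ρ1
  [ 1   9   3  |  2 ]
  [ 0   3   0  |  1 ]
  [ 0  15  -3  |  0 ]
ρ2 ← 1/3·ρ2
  [ 1   9   3  |    2 ]
  [ 0   1   0  |  1/3 ]
  [ 0  15  -3  |    0 ]
ρ3 ← ρ3 − 15·ρ2
  [ 1  9   3  |    2 ]
  [ 0  1   0  |  1/3 ]
  [ 0  0  -3  |   -5 ]
ρ3 ← -1/3·ρ3
  [ 1  9  3  |    2 ]
  [ 0  1  0  |  1/3 ]
  [ 0  0  1  |  5/3 ]
ρ1 ← ρ1 − 3·ρ3
  [ 1  9  0  |   -3 ]
  [ 0  1  0  |  1/3 ]
  [ 0  0  1  |  5/3 ]
ρ1 ← ρ1 − 9·ρ2
  [ 1  0  0  |   -6 ]
  [ 0  1  0  |  1/3 ]
  [ 0  0  1  |  5/3 ]
Reading off the last column: x = -6, y = 1/3, z = 5/3.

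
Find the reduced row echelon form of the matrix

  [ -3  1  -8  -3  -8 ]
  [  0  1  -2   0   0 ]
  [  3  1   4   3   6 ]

[[1, 0, 2, 1, 0], [0, 1, -2, 0, 0], [0, 0, 0, 0, 1]]

ρ1 := -1/3·ρ1
ρ3 := ρ3 − 3·ρ1
ρ3 := ρ3 − 2·ρ2
ρ3 := -1/2·ρ3
ρ1 := ρ1 − 8/3·ρ3
ρ1 := ρ1 + 1/3·ρ2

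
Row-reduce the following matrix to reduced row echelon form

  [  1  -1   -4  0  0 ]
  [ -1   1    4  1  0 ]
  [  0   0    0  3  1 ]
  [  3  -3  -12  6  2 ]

R2 → R2 + R1
  [ 1  -1   -4  0  0 ]
  [ 0   0    0  1  0 ]
  [ 0   0    0  3  1 ]
  [ 3  -3  -12  6  2 ]
R4 → R4 − 3·R1
  [ 1  -1  -4  0  0 ]
  [ 0   0   0  1  0 ]
  [ 0   0   0  3  1 ]
  [ 0   0   0  6  2 ]
R3 → R3 − 3·R2
  [ 1  -1  -4  0  0 ]
  [ 0   0   0  1  0 ]
  [ 0   0   0  0  1 ]
  [ 0   0   0  6  2 ]
R4 → R4 − 6·R2
  [ 1  -1  -4  0  0 ]
  [ 0   0   0  1  0 ]
  [ 0   0   0  0  1 ]
  [ 0   0   0  0  2 ]
R4 → R4 − 2·R3
  [ 1  -1  -4  0  0 ]
  [ 0   0   0  1  0 ]
  [ 0   0   0  0  1 ]
  [ 0   0   0  0  0 ]

[[1, -1, -4, 0, 0], [0, 0, 0, 1, 0], [0, 0, 0, 0, 1], [0, 0, 0, 0, 0]]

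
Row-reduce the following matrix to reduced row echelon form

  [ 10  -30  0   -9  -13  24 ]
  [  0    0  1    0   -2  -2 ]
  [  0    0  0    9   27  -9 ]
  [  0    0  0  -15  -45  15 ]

[[1, -3, 0, 0, 7/5, 3/2], [0, 0, 1, 0, -2, -2], [0, 0, 0, 1, 3, -1], [0, 0, 0, 0, 0, 0]]

R1 ← 1/10·R1
  [ 1  -3  0  -9/10  -13/10  12/5 ]
  [ 0   0  1      0      -2    -2 ]
  [ 0   0  0      9      27    -9 ]
  [ 0   0  0    -15     -45    15 ]
R3 ← 1/9·R3
  [ 1  -3  0  -9/10  -13/10  12/5 ]
  [ 0   0  1      0      -2    -2 ]
  [ 0   0  0      1       3    -1 ]
  [ 0   0  0    -15     -45    15 ]
R4 ← R4 + 15·R3
  [ 1  -3  0  -9/10  -13/10  12/5 ]
  [ 0   0  1      0      -2    -2 ]
  [ 0   0  0      1       3    -1 ]
  [ 0   0  0      0       0     0 ]
R1 ← R1 + 9/10·R3
  [ 1  -3  0  0  7/5  3/2 ]
  [ 0   0  1  0   -2   -2 ]
  [ 0   0  0  1    3   -1 ]
  [ 0   0  0  0    0    0 ]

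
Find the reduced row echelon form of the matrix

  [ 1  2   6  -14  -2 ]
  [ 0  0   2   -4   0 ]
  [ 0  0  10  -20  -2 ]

Multiply R2 by 1/2.
  [ 1  2   6  -14  -2 ]
  [ 0  0   1   -2   0 ]
  [ 0  0  10  -20  -2 ]
Subtract 10 times R2 from R3.
  [ 1  2  6  -14  -2 ]
  [ 0  0  1   -2   0 ]
  [ 0  0  0    0  -2 ]
Multiply R3 by -1/2.
  [ 1  2  6  -14  -2 ]
  [ 0  0  1   -2   0 ]
  [ 0  0  0    0   1 ]
Add 2 times R3 to R1.
  [ 1  2  6  -14  0 ]
  [ 0  0  1   -2  0 ]
  [ 0  0  0    0  1 ]
Subtract 6 times R2 from R1.
  [ 1  2  0  -2  0 ]
  [ 0  0  1  -2  0 ]
  [ 0  0  0   0  1 ]

[[1, 2, 0, -2, 0], [0, 0, 1, -2, 0], [0, 0, 0, 0, 1]]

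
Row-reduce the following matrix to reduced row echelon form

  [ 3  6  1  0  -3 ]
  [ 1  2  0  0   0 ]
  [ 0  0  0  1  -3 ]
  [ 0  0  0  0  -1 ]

r1 := 1/3·r1
  [ 1  2  1/3  0  -1 ]
  [ 1  2    0  0   0 ]
  [ 0  0    0  1  -3 ]
  [ 0  0    0  0  -1 ]
r2 := r2 − r1
  [ 1  2   1/3  0  -1 ]
  [ 0  0  -1/3  0   1 ]
  [ 0  0     0  1  -3 ]
  [ 0  0     0  0  -1 ]
r2 := -3·r2
  [ 1  2  1/3  0  -1 ]
  [ 0  0    1  0  -3 ]
  [ 0  0    0  1  -3 ]
  [ 0  0    0  0  -1 ]
r4 := -1·r4
  [ 1  2  1/3  0  -1 ]
  [ 0  0    1  0  -3 ]
  [ 0  0    0  1  -3 ]
  [ 0  0    0  0   1 ]
r3 := r3 + 3·r4
  [ 1  2  1/3  0  -1 ]
  [ 0  0    1  0  -3 ]
  [ 0  0    0  1   0 ]
  [ 0  0    0  0   1 ]
r2 := r2 + 3·r4
  [ 1  2  1/3  0  -1 ]
  [ 0  0    1  0   0 ]
  [ 0  0    0  1   0 ]
  [ 0  0    0  0   1 ]
r1 := r1 + r4
  [ 1  2  1/3  0  0 ]
  [ 0  0    1  0  0 ]
  [ 0  0    0  1  0 ]
  [ 0  0    0  0  1 ]
r1 := r1 − 1/3·r2
  [ 1  2  0  0  0 ]
  [ 0  0  1  0  0 ]
  [ 0  0  0  1  0 ]
  [ 0  0  0  0  1 ]

[[1, 2, 0, 0, 0], [0, 0, 1, 0, 0], [0, 0, 0, 1, 0], [0, 0, 0, 0, 1]]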